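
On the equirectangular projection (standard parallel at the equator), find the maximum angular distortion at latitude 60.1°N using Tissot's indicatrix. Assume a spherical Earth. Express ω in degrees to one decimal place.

Plate carrée maps x = Rλ, y = Rφ. The meridian scale is h = 1 and the parallel scale is k = 1/cos φ = sec φ.
At 60.1°: h = 1.000, k = 2.006; principal scales a = 2.006, b = 1.000.
sin(ω/2) = (a − b)/(a + b) = 1.006/3.006 = 0.3347, so ω = 2 arcsin(0.3347) ≈ 39.1°.

39.1°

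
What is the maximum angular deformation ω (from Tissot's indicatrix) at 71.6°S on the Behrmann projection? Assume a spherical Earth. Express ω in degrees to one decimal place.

Behrmann is a cylindrical equal-area projection with standard parallels at ±30°. Cylindrical equal-area (φ₀ = 30°): h = cos φ / cos 30° along meridians, k = cos 30° / cos φ along parallels; h·k = 1.
At 71.6°: h = 0.3645, k = 2.744; principal scales a = 2.744, b = 0.3645.
sin(ω/2) = (a − b)/(a + b) = 2.379/3.108 = 0.7655, so ω = 2 arcsin(0.7655) ≈ 99.9°.

99.9°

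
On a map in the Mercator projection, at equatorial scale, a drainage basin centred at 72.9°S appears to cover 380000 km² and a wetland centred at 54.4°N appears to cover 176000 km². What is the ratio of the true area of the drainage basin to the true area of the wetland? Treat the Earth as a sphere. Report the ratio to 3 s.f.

0.551

On Mercator the areal scale is sec²φ, so true area = apparent × cos²φ.
True area of drainage basin: 380000 × cos²(72.9°) = 380000 × 0.08646 = 32850 km².
True area of wetland: 176000 × cos²(54.4°) = 176000 × 0.3389 = 59640 km².
Ratio = 32850 / 59640 ≈ 0.551.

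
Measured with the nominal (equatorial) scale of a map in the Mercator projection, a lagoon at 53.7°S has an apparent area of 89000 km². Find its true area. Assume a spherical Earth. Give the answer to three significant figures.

The Mercator projection is conformal; its linear scale factor is the same in every direction and equals sec φ = 1/cos φ.
Areal scale = k² = sec²φ = 1/cos²(53.7°) = 1/0.5920² = 2.853.
True area = apparent / (areal scale) = 89000 / 2.853 ≈ 31200 km².

31200 km²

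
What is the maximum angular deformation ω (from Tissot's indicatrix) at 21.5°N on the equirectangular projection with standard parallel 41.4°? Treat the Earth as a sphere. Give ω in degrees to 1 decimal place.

12.3°

In the equirectangular projection with standard parallel φ₀ = 41.4° (x = Rλ cos φ₀, y = Rφ), meridians are true-scale (h = 1) and the parallel scale is k = cos φ₀ / cos φ.
At 21.5°: h = 1.000, k = 0.8062; principal scales a = 1.000, b = 0.8062.
sin(ω/2) = (a − b)/(a + b) = 0.1938/1.806 = 0.1073, so ω = 2 arcsin(0.1073) ≈ 12.3°.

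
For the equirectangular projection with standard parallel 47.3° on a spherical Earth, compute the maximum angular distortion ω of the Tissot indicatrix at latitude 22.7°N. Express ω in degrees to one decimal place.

17.6°

The equidistant cylindrical projection with φ₀ = 47.3° has h = 1 (meridians true) and k = cos φ₀ / cos φ along parallels.
At 22.7°: h = 1.000, k = 0.7351; principal scales a = 1.000, b = 0.7351.
sin(ω/2) = (a − b)/(a + b) = 0.2649/1.735 = 0.1527, so ω = 2 arcsin(0.1527) ≈ 17.6°.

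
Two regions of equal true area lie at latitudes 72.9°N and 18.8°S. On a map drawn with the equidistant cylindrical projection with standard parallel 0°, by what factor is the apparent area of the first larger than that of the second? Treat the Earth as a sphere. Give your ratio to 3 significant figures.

Plate carrée maps x = Rλ, y = Rφ. The meridian scale is h = 1 and the parallel scale is k = 1/cos φ = sec φ.
Areal scale at 72.9°: h·k = 1.000 × 3.401 = 3.401.
Areal scale at 18.8°: h·k = 1.000 × 1.056 = 1.056.
Ratio = 3.401/1.056 ≈ 3.22.

3.22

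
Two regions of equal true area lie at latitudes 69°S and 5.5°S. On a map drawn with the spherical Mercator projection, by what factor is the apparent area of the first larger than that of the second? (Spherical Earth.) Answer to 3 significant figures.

7.71

Mercator areal scale is sec²φ.
At 69°: sec²(69°) = 1/0.3584² = 7.786.
At 5.5°: sec²(5.5°) = 1/0.9954² = 1.009.
Ratio = 7.786/1.009 = cos²(5.5°)/cos²(69°) ≈ 7.71.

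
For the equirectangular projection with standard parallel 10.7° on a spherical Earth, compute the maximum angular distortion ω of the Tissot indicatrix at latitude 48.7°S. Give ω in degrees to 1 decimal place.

The equidistant cylindrical projection with φ₀ = 10.7° has h = 1 (meridians true) and k = cos φ₀ / cos φ along parallels.
At 48.7°: h = 1.000, k = 1.489; principal scales a = 1.489, b = 1.000.
sin(ω/2) = (a − b)/(a + b) = 0.4888/2.489 = 0.1964, so ω = 2 arcsin(0.1964) ≈ 22.7°.

22.7°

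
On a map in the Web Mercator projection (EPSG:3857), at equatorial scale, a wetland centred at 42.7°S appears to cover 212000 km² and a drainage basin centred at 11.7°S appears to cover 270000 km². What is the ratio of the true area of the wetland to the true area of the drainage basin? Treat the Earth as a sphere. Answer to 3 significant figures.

Since Mercator area scale is 1/cos²φ, the true area equals the apparent area multiplied by cos²φ.
True area of wetland: 212000 × cos²(42.7°) = 212000 × 0.5401 = 114500 km².
True area of drainage basin: 270000 × cos²(11.7°) = 270000 × 0.9589 = 258900 km².
Ratio = 114500 / 258900 ≈ 0.442.

0.442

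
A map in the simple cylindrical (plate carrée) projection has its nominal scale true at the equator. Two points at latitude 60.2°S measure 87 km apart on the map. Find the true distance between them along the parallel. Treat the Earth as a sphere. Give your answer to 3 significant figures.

For the equirectangular projection with φ₀ = 0 (plate carrée), h = 1 along meridians and k = sec φ along parallels.
Along the parallel at 60.2°, map distances are exaggerated by k = sec 60.2° = 2.012.
True distance = 87 / 2.012 = 87 × cos 60.2° ≈ 43.2 km.

43.2 km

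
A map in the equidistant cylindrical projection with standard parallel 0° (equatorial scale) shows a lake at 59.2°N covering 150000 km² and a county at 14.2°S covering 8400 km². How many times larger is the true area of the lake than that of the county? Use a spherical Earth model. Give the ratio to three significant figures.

On the plate carrée, areal scale = h·k = 1 × sec φ, so true area = apparent × cos φ.
True area of lake: 150000 × cos(59.2°) = 150000 × 0.5120 = 76810 km².
True area of county: 8400 × cos(14.2°) = 8400 × 0.9694 = 8143 km².
Ratio = 76810 / 8143 ≈ 9.43.

9.43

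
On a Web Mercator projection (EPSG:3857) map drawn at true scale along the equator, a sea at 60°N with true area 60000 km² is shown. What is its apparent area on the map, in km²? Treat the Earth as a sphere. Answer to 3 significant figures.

240000 km²

The Mercator projection is conformal; its linear scale factor is the same in every direction and equals sec φ = 1/cos φ.
Areal scale = k² = sec²φ = 1/cos²(60°) = 1/0.5000² = 4.000.
Apparent area = 60000 × 4.000 ≈ 240000 km².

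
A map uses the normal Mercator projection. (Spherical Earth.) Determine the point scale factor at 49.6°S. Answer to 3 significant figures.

Mercator is conformal, so the point scale is isotropic: h = k = sec φ = 1/cos φ.
k = 1/cos 49.6° = 1/0.6481 = 1.543.

1.54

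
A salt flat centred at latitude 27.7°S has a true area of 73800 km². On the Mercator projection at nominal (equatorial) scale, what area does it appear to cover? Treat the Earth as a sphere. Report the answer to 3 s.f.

For Mercator, h = k = sec φ (a conformal cylindrical projection has a single point scale, 1/cos φ).
Areal scale = k² = sec²φ = 1/cos²(27.7°) = 1/0.8854² = 1.276.
Apparent area = 73800 × 1.276 ≈ 94100 km².

94100 km²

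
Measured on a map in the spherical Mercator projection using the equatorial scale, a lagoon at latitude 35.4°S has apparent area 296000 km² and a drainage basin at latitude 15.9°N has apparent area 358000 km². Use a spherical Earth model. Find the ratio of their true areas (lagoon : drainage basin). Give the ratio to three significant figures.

Mercator's areal exaggeration is sec²φ; hence true area = (apparent area) · cos²φ.
True area of lagoon: 296000 × cos²(35.4°) = 296000 × 0.6644 = 196700 km².
True area of drainage basin: 358000 × cos²(15.9°) = 358000 × 0.9249 = 331100 km².
Ratio = 196700 / 331100 ≈ 0.594.

0.594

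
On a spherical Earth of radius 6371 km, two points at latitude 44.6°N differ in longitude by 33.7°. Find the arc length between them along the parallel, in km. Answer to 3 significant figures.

Arc length along a parallel = R cos φ · Δλ (with Δλ in radians).
= 6371 × cos 44.6° × (33.7° × π/180) = 6371 × 0.7120 × 0.5882 ≈ 2670 km.

2670 km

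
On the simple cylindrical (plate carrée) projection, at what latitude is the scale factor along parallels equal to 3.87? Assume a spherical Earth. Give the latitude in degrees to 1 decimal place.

75.0°

Plate carrée: h = 1, k = sec φ along parallels.
sec φ = 3.87  ⇒  cos φ = 0.2584  ⇒  φ ≈ 75.0°.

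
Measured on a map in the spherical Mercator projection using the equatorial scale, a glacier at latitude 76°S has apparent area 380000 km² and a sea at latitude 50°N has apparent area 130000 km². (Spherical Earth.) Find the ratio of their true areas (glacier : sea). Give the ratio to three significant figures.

0.414

On Mercator the areal scale is sec²φ, so true area = apparent × cos²φ.
True area of glacier: 380000 × cos²(76°) = 380000 × 0.05853 = 22240 km².
True area of sea: 130000 × cos²(50°) = 130000 × 0.4132 = 53710 km².
Ratio = 22240 / 53710 ≈ 0.414.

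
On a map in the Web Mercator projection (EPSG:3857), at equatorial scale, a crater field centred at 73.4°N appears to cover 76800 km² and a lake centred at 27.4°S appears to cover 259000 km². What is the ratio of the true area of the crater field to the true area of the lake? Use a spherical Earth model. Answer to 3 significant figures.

Since Mercator area scale is 1/cos²φ, the true area equals the apparent area multiplied by cos²φ.
True area of crater field: 76800 × cos²(73.4°) = 76800 × 0.08162 = 6268 km².
True area of lake: 259000 × cos²(27.4°) = 259000 × 0.7882 = 204100 km².
Ratio = 6268 / 204100 ≈ 0.0307.

0.0307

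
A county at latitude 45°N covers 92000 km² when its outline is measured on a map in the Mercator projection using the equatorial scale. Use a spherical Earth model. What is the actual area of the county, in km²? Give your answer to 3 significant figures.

For Mercator, h = k = sec φ (a conformal cylindrical projection has a single point scale, 1/cos φ).
Areal scale = k² = sec²φ = 1/cos²(45°) = 1/0.7071² = 2.000.
True area = apparent / (areal scale) = 92000 / 2.000 ≈ 46000 km².

46000 km²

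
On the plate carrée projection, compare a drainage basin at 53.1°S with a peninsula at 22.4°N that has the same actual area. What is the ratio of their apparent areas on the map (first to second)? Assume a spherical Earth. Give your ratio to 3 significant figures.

1.54

Plate carrée maps x = Rλ, y = Rφ. The meridian scale is h = 1 and the parallel scale is k = 1/cos φ = sec φ.
Areal scale at 53.1°: h·k = 1.000 × 1.666 = 1.666.
Areal scale at 22.4°: h·k = 1.000 × 1.082 = 1.082.
Ratio = 1.666/1.082 ≈ 1.54.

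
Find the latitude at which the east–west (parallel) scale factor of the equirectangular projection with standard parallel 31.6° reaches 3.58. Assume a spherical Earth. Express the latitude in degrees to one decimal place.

With standard parallel φ₀ = 31.6°, the equirectangular projection gives x = Rλ cos φ₀, y = Rφ, so h = 1 and k = cos 31.6° / cos φ.
k = cos φ₀ / cos φ = 3.58  ⇒  cos φ = cos 31.6° / 3.58 = 0.2379.
φ = arccos(0.2379) ≈ 76.2°.

76.2°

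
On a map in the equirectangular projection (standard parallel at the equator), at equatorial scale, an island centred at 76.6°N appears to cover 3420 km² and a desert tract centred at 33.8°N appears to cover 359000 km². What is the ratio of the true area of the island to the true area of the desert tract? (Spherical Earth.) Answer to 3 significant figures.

0.00266

On the plate carrée, areal scale = h·k = 1 × sec φ, so true area = apparent × cos φ.
True area of island: 3420 × cos(76.6°) = 3420 × 0.2317 = 792.6 km².
True area of desert tract: 359000 × cos(33.8°) = 359000 × 0.8310 = 298300 km².
Ratio = 792.6 / 298300 ≈ 0.00266.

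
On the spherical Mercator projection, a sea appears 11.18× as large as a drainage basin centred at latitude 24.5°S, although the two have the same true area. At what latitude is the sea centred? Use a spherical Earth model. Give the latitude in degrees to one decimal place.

Mercator areal scale is sec²φ, so apparent-area ratio = sec²φ₁ / sec²φ₂ = cos²φ₂ / cos²φ₁.
cos²φ₂ / cos²φ₁ = 11.18  ⇒  cos φ₁ = cos 24.5° / √11.18 = 0.9100/3.344 = 0.2721.
φ₁ = arccos(0.2721) ≈ 74.2°.

74.2°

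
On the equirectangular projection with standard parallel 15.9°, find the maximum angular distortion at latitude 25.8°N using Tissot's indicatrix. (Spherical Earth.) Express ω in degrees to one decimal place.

3.8°

With standard parallel φ₀ = 15.9°, the equirectangular projection gives x = Rλ cos φ₀, y = Rφ, so h = 1 and k = cos 15.9° / cos φ.
At 25.8°: h = 1.000, k = 1.068; principal scales a = 1.068, b = 1.000.
sin(ω/2) = (a − b)/(a + b) = 0.06822/2.068 = 0.03299, so ω = 2 arcsin(0.03299) ≈ 3.8°.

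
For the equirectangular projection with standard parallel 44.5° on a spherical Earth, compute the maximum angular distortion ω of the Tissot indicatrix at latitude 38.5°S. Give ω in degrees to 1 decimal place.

5.3°

The equidistant cylindrical projection with φ₀ = 44.5° has h = 1 (meridians true) and k = cos φ₀ / cos φ along parallels.
At 38.5°: h = 1.000, k = 0.9114; principal scales a = 1.000, b = 0.9114.
sin(ω/2) = (a − b)/(a + b) = 0.08862/1.911 = 0.04637, so ω = 2 arcsin(0.04637) ≈ 5.3°.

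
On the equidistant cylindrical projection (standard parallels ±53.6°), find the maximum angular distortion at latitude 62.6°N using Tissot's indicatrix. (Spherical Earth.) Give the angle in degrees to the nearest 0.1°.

The equidistant cylindrical projection with φ₀ = 53.6° has h = 1 (meridians true) and k = cos φ₀ / cos φ along parallels.
At 62.6°: h = 1.000, k = 1.289; principal scales a = 1.289, b = 1.000.
sin(ω/2) = (a − b)/(a + b) = 0.2895/2.289 = 0.1264, so ω = 2 arcsin(0.1264) ≈ 14.5°.

14.5°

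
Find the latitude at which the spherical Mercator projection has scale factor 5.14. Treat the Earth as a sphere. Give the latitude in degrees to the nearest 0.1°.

78.8°

Mercator scale is k = sec φ = 1/cos φ.
1/cos φ = 5.14  ⇒  cos φ = 0.1946  ⇒  φ = arccos(0.1946) ≈ 78.8°.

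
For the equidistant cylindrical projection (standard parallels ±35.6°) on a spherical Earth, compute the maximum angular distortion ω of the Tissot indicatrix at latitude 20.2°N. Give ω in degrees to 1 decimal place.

In the equirectangular projection with standard parallel φ₀ = 35.6° (x = Rλ cos φ₀, y = Rφ), meridians are true-scale (h = 1) and the parallel scale is k = cos φ₀ / cos φ.
At 20.2°: h = 1.000, k = 0.8664; principal scales a = 1.000, b = 0.8664.
sin(ω/2) = (a − b)/(a + b) = 0.1336/1.866 = 0.07159, so ω = 2 arcsin(0.07159) ≈ 8.2°.

8.2°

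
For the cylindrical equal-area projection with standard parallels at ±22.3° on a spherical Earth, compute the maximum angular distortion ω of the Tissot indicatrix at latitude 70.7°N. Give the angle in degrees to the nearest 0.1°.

101.4°

A cylindrical equal-area projection with standard parallel φ₀ has meridian scale h = cos φ / cos φ₀ and parallel scale k = cos φ₀ / cos φ (so areas are preserved, h·k = 1).
At 70.7°: h = 0.3572, k = 2.799; principal scales a = 2.799, b = 0.3572.
sin(ω/2) = (a − b)/(a + b) = 2.442/3.157 = 0.7737, so ω = 2 arcsin(0.7737) ≈ 101.4°.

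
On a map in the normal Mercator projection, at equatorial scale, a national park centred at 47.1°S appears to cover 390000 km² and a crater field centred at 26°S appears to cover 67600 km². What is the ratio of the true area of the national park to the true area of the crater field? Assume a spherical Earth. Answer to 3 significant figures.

3.31

On Mercator the areal scale is sec²φ, so true area = apparent × cos²φ.
True area of national park: 390000 × cos²(47.1°) = 390000 × 0.4634 = 180700 km².
True area of crater field: 67600 × cos²(26°) = 67600 × 0.8078 = 54610 km².
Ratio = 180700 / 54610 ≈ 3.31.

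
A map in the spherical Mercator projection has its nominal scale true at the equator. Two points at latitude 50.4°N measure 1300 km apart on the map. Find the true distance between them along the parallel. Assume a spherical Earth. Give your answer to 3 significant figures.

The Mercator projection is conformal; its linear scale factor is the same in every direction and equals sec φ = 1/cos φ.
Along the parallel at 50.4°, map distances are exaggerated by k = sec 50.4° = 1.569.
True distance = 1300 / 1.569 = 1300 × cos 50.4° ≈ 829 km.

829 km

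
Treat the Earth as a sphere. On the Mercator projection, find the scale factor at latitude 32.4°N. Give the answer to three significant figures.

For Mercator, h = k = sec φ (a conformal cylindrical projection has a single point scale, 1/cos φ).
k = 1/cos 32.4° = 1/0.8443 = 1.184.

1.18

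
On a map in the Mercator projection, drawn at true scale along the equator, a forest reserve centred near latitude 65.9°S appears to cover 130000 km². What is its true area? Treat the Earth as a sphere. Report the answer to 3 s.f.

The Mercator projection is conformal; its linear scale factor is the same in every direction and equals sec φ = 1/cos φ.
Areal scale = k² = sec²φ = 1/cos²(65.9°) = 1/0.4083² = 5.998.
True area = apparent / (areal scale) = 130000 / 5.998 ≈ 21700 km².

21700 km²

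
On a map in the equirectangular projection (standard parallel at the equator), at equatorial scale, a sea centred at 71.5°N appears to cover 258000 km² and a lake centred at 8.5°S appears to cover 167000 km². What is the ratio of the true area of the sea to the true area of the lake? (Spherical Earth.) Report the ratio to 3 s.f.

0.496

On the plate carrée, areal scale = h·k = 1 × sec φ, so true area = apparent × cos φ.
True area of sea: 258000 × cos(71.5°) = 258000 × 0.3173 = 81860 km².
True area of lake: 167000 × cos(8.5°) = 167000 × 0.9890 = 165200 km².
Ratio = 81860 / 165200 ≈ 0.496.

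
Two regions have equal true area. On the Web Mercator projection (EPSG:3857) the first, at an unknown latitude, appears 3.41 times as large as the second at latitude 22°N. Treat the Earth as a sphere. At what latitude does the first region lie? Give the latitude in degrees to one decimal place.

59.9°

On Mercator, (apparent₁)/(apparent₂) = sec²φ₁ / sec²φ₂ when true areas are equal.
cos²φ₂ / cos²φ₁ = 3.41  ⇒  cos φ₁ = cos 22° / √3.41 = 0.9272/1.847 = 0.5021.
φ₁ = arccos(0.5021) ≈ 59.9°.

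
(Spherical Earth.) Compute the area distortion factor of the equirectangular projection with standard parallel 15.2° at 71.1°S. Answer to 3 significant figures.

The equidistant cylindrical projection with φ₀ = 15.2° has h = 1 (meridians true) and k = cos φ₀ / cos φ along parallels.
Areal scale = h·k = 1 × cos φ₀ / cos φ; at 71.1°, h = 1.000, k = 2.979, so h·k = 2.979.

2.98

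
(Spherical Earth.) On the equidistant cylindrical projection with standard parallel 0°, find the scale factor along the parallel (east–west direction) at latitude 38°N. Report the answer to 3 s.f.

Plate carrée maps x = Rλ, y = Rφ. The meridian scale is h = 1 and the parallel scale is k = 1/cos φ = sec φ.
k = 1/cos 38° = 1/0.7880 = 1.269.

1.27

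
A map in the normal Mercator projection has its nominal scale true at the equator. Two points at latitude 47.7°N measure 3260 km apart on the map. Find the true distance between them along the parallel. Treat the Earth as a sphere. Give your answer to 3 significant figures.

2190 km

The Mercator projection is conformal; its linear scale factor is the same in every direction and equals sec φ = 1/cos φ.
Along the parallel at 47.7°, map distances are exaggerated by k = sec 47.7° = 1.486.
True distance = 3260 / 1.486 = 3260 × cos 47.7° ≈ 2190 km.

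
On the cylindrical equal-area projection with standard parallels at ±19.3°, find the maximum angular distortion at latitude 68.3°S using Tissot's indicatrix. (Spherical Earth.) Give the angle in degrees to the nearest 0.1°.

94.4°

A cylindrical equal-area projection with standard parallel φ₀ has meridian scale h = cos φ / cos φ₀ and parallel scale k = cos φ₀ / cos φ (so areas are preserved, h·k = 1).
At 68.3°: h = 0.3918, k = 2.553; principal scales a = 2.553, b = 0.3918.
sin(ω/2) = (a − b)/(a + b) = 2.161/2.944 = 0.7339, so ω = 2 arcsin(0.7339) ≈ 94.4°.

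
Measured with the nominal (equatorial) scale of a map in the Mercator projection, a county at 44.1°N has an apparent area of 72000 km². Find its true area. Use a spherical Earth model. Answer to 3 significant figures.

Mercator is conformal, so the point scale is isotropic: h = k = sec φ = 1/cos φ.
Areal scale = k² = sec²φ = 1/cos²(44.1°) = 1/0.7181² = 1.939.
True area = apparent / (areal scale) = 72000 / 1.939 ≈ 37100 km².

37100 km²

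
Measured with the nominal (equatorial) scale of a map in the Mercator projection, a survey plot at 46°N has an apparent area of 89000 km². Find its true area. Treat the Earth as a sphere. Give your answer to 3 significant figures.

The Mercator projection is conformal; its linear scale factor is the same in every direction and equals sec φ = 1/cos φ.
Areal scale = k² = sec²φ = 1/cos²(46°) = 1/0.6947² = 2.072.
True area = apparent / (areal scale) = 89000 / 2.072 ≈ 42900 km².

42900 km²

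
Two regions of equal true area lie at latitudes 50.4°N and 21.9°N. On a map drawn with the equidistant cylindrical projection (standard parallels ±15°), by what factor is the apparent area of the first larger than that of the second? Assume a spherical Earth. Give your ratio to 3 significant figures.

1.46

The equidistant cylindrical projection with φ₀ = 15° has h = 1 (meridians true) and k = cos φ₀ / cos φ along parallels.
Areal scale at 50.4°: h·k = 1.000 × 1.515 = 1.515.
Areal scale at 21.9°: h·k = 1.000 × 1.041 = 1.041.
Ratio = 1.515/1.041 ≈ 1.46.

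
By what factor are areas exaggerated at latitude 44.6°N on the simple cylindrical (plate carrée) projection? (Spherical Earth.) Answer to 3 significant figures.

In the plate carrée (x = Rλ, y = Rφ), meridians are true-scale (h = 1) and parallels are stretched by k = sec φ.
Areal scale = h·k = 1 × sec φ; at 44.6°, h = 1.000, k = 1.404, so h·k = 1.404.

1.40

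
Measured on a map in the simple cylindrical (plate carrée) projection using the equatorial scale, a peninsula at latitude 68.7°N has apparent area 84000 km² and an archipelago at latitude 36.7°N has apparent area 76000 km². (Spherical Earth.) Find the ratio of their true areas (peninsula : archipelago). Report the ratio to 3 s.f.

Plate carrée has h = 1 and k = sec φ, giving areal scale sec φ; true area = (apparent area) · cos φ.
True area of peninsula: 84000 × cos(68.7°) = 84000 × 0.3633 = 30510 km².
True area of archipelago: 76000 × cos(36.7°) = 76000 × 0.8018 = 60930 km².
Ratio = 30510 / 60930 ≈ 0.501.

0.501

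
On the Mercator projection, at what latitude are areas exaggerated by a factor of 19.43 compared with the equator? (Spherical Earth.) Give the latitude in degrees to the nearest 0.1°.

76.9°

Mercator areal scale is sec²φ.
sec²φ = 19.43  ⇒  cos²φ = 0.05147  ⇒  cos φ = 0.2269.
φ = arccos(0.2269) ≈ 76.9°.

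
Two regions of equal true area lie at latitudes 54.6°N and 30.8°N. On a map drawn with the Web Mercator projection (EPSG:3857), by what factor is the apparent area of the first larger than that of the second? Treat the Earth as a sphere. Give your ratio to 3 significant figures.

2.20

Mercator areal scale is sec²φ.
At 54.6°: sec²(54.6°) = 1/0.5793² = 2.980.
At 30.8°: sec²(30.8°) = 1/0.8590² = 1.355.
Ratio = 2.980/1.355 = cos²(30.8°)/cos²(54.6°) ≈ 2.20.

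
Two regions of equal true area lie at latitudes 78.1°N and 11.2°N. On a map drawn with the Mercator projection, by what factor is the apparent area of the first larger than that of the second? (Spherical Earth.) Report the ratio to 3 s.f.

22.6

Mercator is conformal with k = sec φ, so areal scale = k² = sec²φ.
At 78.1°: sec²(78.1°) = 1/0.2062² = 23.52.
At 11.2°: sec²(11.2°) = 1/0.9810² = 1.039.
Ratio = 23.52/1.039 = cos²(11.2°)/cos²(78.1°) ≈ 22.6.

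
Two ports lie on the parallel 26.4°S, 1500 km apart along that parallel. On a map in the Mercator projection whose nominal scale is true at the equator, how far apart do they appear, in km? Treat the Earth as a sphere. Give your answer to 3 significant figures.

1670 km

For Mercator, h = k = sec φ (a conformal cylindrical projection has a single point scale, 1/cos φ).
Along the parallel, k = sec 26.4° = 1/0.8957 = 1.116.
Map distance = 1500 × 1.116 ≈ 1670 km.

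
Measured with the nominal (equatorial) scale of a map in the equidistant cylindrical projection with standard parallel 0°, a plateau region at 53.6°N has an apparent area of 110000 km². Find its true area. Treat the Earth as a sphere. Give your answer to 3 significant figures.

65300 km²

For the equirectangular projection with φ₀ = 0 (plate carrée), h = 1 along meridians and k = sec φ along parallels.
Areal scale = h·k = 1 × sec φ; at 53.6°, h = 1.000, k = 1.685, so h·k = 1.685.
True area = apparent / (areal scale) = 110000 / 1.685 ≈ 65300 km².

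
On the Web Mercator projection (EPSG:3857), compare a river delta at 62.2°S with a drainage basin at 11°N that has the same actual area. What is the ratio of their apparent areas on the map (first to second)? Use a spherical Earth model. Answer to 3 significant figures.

4.43

On Mercator, area is exaggerated by sec²φ = 1/cos²φ.
At 62.2°: sec²(62.2°) = 1/0.4664² = 4.597.
At 11°: sec²(11°) = 1/0.9816² = 1.038.
Ratio = 4.597/1.038 = cos²(11°)/cos²(62.2°) ≈ 4.43.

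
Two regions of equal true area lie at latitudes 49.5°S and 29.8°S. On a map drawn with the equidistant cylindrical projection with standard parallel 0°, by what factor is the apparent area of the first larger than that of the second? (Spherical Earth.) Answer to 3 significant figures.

Plate carrée maps x = Rλ, y = Rφ. The meridian scale is h = 1 and the parallel scale is k = 1/cos φ = sec φ.
Areal scale at 49.5°: h·k = 1.000 × 1.540 = 1.540.
Areal scale at 29.8°: h·k = 1.000 × 1.152 = 1.152.
Ratio = 1.540/1.152 ≈ 1.34.

1.34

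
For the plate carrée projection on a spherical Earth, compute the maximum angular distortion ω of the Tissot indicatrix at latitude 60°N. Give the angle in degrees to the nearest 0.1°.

For the equirectangular projection with φ₀ = 0 (plate carrée), h = 1 along meridians and k = sec φ along parallels.
At 60°: h = 1.000, k = 2.000; principal scales a = 2.000, b = 1.000.
sin(ω/2) = (a − b)/(a + b) = 1.0000/3.000 = 0.3333, so ω = 2 arcsin(0.3333) ≈ 38.9°.

38.9°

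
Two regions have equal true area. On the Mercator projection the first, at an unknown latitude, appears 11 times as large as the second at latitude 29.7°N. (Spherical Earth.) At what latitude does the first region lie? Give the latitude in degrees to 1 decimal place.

On Mercator, (apparent₁)/(apparent₂) = sec²φ₁ / sec²φ₂ when true areas are equal.
cos²φ₂ / cos²φ₁ = 11  ⇒  cos φ₁ = cos 29.7° / √11 = 0.8686/3.317 = 0.2619.
φ₁ = arccos(0.2619) ≈ 74.8°.

74.8°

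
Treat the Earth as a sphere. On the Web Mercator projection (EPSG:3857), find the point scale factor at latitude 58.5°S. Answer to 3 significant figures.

Mercator is conformal, so the point scale is isotropic: h = k = sec φ = 1/cos φ.
k = 1/cos 58.5° = 1/0.5225 = 1.914.

1.91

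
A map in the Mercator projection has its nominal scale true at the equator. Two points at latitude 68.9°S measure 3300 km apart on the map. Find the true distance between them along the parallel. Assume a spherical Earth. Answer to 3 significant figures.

1190 km

For Mercator, h = k = sec φ (a conformal cylindrical projection has a single point scale, 1/cos φ).
Along the parallel at 68.9°, map distances are exaggerated by k = sec 68.9° = 2.778.
True distance = 3300 / 2.778 = 3300 × cos 68.9° ≈ 1190 km.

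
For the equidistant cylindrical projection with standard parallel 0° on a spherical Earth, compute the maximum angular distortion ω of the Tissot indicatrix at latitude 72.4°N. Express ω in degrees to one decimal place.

Plate carrée maps x = Rλ, y = Rφ. The meridian scale is h = 1 and the parallel scale is k = 1/cos φ = sec φ.
At 72.4°: h = 1.000, k = 3.307; principal scales a = 3.307, b = 1.000.
sin(ω/2) = (a − b)/(a + b) = 2.307/4.307 = 0.5357, so ω = 2 arcsin(0.5357) ≈ 64.8°.

64.8°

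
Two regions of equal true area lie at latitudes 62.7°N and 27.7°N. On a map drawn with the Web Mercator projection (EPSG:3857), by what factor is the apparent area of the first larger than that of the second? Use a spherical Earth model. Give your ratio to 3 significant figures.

Mercator areal scale is sec²φ.
At 62.7°: sec²(62.7°) = 1/0.4586² = 4.754.
At 27.7°: sec²(27.7°) = 1/0.8854² = 1.276.
Ratio = 4.754/1.276 = cos²(27.7°)/cos²(62.7°) ≈ 3.73.

3.73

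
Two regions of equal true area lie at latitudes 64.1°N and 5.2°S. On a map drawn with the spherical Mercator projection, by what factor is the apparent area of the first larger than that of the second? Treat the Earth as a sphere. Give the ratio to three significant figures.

Mercator areal scale is sec²φ.
At 64.1°: sec²(64.1°) = 1/0.4368² = 5.241.
At 5.2°: sec²(5.2°) = 1/0.9959² = 1.008.
Ratio = 5.241/1.008 = cos²(5.2°)/cos²(64.1°) ≈ 5.20.

5.20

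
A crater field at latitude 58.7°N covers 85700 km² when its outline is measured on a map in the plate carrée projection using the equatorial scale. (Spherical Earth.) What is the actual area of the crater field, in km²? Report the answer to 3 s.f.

44500 km²

For the equirectangular projection with φ₀ = 0 (plate carrée), h = 1 along meridians and k = sec φ along parallels.
Areal scale = h·k = 1 × sec φ; at 58.7°, h = 1.000, k = 1.925, so h·k = 1.925.
True area = apparent / (areal scale) = 85700 / 1.925 ≈ 44500 km².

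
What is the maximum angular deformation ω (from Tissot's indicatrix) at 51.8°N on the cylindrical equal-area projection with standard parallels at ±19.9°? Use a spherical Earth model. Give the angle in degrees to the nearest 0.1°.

For cylindrical equal-area with standard parallel φ₀, h = cos φ / cos φ₀ and k = cos φ₀ / cos φ, so h·k = 1.
At 51.8°: h = 0.6577, k = 1.520; principal scales a = 1.520, b = 0.6577.
sin(ω/2) = (a − b)/(a + b) = 0.8628/2.178 = 0.3961, so ω = 2 arcsin(0.3961) ≈ 46.7°.

46.7°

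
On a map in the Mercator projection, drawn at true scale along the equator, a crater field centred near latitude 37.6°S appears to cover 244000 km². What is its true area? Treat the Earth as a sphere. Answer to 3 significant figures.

Mercator is conformal, so the point scale is isotropic: h = k = sec φ = 1/cos φ.
Areal scale = k² = sec²φ = 1/cos²(37.6°) = 1/0.7923² = 1.593.
True area = apparent / (areal scale) = 244000 / 1.593 ≈ 153000 km².

153000 km²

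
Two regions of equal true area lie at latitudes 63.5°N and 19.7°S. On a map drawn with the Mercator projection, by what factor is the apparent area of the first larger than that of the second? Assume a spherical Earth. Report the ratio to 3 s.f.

4.45

Mercator areal scale is sec²φ.
At 63.5°: sec²(63.5°) = 1/0.4462² = 5.023.
At 19.7°: sec²(19.7°) = 1/0.9415² = 1.128.
Ratio = 5.023/1.128 = cos²(19.7°)/cos²(63.5°) ≈ 4.45.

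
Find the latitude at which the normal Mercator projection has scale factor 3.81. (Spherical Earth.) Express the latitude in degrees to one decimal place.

Mercator scale is k = sec φ = 1/cos φ.
1/cos φ = 3.81  ⇒  cos φ = 0.2625  ⇒  φ = arccos(0.2625) ≈ 74.8°.

74.8°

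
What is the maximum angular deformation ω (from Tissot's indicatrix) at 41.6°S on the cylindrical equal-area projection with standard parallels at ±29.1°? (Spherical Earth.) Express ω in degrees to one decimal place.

17.8°

Cylindrical equal-area (φ₀ = 29.1°): h = cos φ / cos 29.1° along meridians, k = cos 29.1° / cos φ along parallels; h·k = 1.
At 41.6°: h = 0.8558, k = 1.168; principal scales a = 1.168, b = 0.8558.
sin(ω/2) = (a − b)/(a + b) = 0.3126/2.024 = 0.1544, so ω = 2 arcsin(0.1544) ≈ 17.8°.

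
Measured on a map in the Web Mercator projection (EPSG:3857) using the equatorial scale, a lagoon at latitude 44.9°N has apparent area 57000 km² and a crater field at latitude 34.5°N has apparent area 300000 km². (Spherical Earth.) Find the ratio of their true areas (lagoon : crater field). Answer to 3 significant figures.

Mercator's areal exaggeration is sec²φ; hence true area = (apparent area) · cos²φ.
True area of lagoon: 57000 × cos²(44.9°) = 57000 × 0.5017 = 28600 km².
True area of crater field: 300000 × cos²(34.5°) = 300000 × 0.6792 = 203800 km².
Ratio = 28600 / 203800 ≈ 0.140.

0.140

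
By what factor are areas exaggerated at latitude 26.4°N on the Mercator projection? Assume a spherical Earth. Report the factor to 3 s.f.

Mercator is conformal, so the point scale is isotropic: h = k = sec φ = 1/cos φ.
Areal scale = k² = sec²φ = 1/cos²(26.4°) = 1/0.8957² = 1.246.

1.25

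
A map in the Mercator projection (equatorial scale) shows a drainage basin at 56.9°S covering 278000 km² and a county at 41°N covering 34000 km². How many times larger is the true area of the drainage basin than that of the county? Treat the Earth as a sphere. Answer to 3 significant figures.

4.28

Mercator's areal exaggeration is sec²φ; hence true area = (apparent area) · cos²φ.
True area of drainage basin: 278000 × cos²(56.9°) = 278000 × 0.2982 = 82910 km².
True area of county: 34000 × cos²(41°) = 34000 × 0.5696 = 19370 km².
Ratio = 82910 / 19370 ≈ 4.28.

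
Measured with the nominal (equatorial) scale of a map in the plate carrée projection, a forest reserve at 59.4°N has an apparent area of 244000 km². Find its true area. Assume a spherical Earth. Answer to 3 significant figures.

In the plate carrée (x = Rλ, y = Rφ), meridians are true-scale (h = 1) and parallels are stretched by k = sec φ.
Areal scale = h·k = 1 × sec φ; at 59.4°, h = 1.000, k = 1.964, so h·k = 1.964.
True area = apparent / (areal scale) = 244000 / 1.964 ≈ 124000 km².

124000 km²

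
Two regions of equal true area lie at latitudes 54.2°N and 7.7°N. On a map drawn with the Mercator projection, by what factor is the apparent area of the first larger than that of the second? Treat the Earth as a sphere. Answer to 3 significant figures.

2.87

Mercator areal scale is sec²φ.
At 54.2°: sec²(54.2°) = 1/0.5850² = 2.922.
At 7.7°: sec²(7.7°) = 1/0.9910² = 1.018.
Ratio = 2.922/1.018 = cos²(7.7°)/cos²(54.2°) ≈ 2.87.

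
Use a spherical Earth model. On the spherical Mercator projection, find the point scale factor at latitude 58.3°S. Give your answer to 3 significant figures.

Mercator is conformal, so the point scale is isotropic: h = k = sec φ = 1/cos φ.
k = 1/cos 58.3° = 1/0.5255 = 1.903.

1.90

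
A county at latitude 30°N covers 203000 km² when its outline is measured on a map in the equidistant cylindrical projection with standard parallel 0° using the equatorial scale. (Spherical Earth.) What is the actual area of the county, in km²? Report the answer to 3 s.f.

In the plate carrée (x = Rλ, y = Rφ), meridians are true-scale (h = 1) and parallels are stretched by k = sec φ.
Areal scale = h·k = 1 × sec φ; at 30°, h = 1.000, k = 1.155, so h·k = 1.155.
True area = apparent / (areal scale) = 203000 / 1.155 ≈ 176000 km².

176000 km²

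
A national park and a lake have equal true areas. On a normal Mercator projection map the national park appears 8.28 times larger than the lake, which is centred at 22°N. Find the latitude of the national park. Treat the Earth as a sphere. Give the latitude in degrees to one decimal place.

71.2°

For equal true areas on Mercator, apparent areas scale as sec²φ, so the ratio is cos²φ₂ / cos²φ₁.
cos²φ₂ / cos²φ₁ = 8.28  ⇒  cos φ₁ = cos 22° / √8.28 = 0.9272/2.877 = 0.3222.
φ₁ = arccos(0.3222) ≈ 71.2°.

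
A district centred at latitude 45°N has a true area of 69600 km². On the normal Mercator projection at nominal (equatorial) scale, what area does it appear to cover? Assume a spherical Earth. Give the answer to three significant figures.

The Mercator projection is conformal; its linear scale factor is the same in every direction and equals sec φ = 1/cos φ.
Areal scale = k² = sec²φ = 1/cos²(45°) = 1/0.7071² = 2.000.
Apparent area = 69600 × 2.000 ≈ 139000 km².

139000 km²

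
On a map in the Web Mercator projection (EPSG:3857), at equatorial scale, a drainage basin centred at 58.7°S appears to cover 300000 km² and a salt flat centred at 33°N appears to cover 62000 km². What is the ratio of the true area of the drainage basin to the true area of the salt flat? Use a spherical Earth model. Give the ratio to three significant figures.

On Mercator the areal scale is sec²φ, so true area = apparent × cos²φ.
True area of drainage basin: 300000 × cos²(58.7°) = 300000 × 0.2699 = 80970 km².
True area of salt flat: 62000 × cos²(33°) = 62000 × 0.7034 = 43610 km².
Ratio = 80970 / 43610 ≈ 1.86.

1.86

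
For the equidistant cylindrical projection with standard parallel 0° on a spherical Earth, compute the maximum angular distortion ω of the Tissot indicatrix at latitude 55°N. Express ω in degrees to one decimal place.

In the plate carrée (x = Rλ, y = Rφ), meridians are true-scale (h = 1) and parallels are stretched by k = sec φ.
At 55°: h = 1.000, k = 1.743; principal scales a = 1.743, b = 1.000.
sin(ω/2) = (a − b)/(a + b) = 0.7434/2.743 = 0.2710, so ω = 2 arcsin(0.2710) ≈ 31.4°.

31.4°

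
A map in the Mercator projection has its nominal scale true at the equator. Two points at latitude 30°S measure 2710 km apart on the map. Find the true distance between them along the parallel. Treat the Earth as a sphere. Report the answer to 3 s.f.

2350 km

For Mercator, h = k = sec φ (a conformal cylindrical projection has a single point scale, 1/cos φ).
Along the parallel at 30°, map distances are exaggerated by k = sec 30° = 1.155.
True distance = 2710 / 1.155 = 2710 × cos 30° ≈ 2350 km.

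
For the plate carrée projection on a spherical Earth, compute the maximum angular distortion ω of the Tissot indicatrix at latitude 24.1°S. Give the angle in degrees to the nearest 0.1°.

Plate carrée maps x = Rλ, y = Rφ. The meridian scale is h = 1 and the parallel scale is k = 1/cos φ = sec φ.
At 24.1°: h = 1.000, k = 1.095; principal scales a = 1.095, b = 1.000.
sin(ω/2) = (a − b)/(a + b) = 0.09549/2.095 = 0.04557, so ω = 2 arcsin(0.04557) ≈ 5.2°.

5.2°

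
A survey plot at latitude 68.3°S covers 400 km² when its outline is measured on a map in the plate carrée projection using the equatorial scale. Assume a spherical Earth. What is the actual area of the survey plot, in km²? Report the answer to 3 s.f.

148 km²

In the plate carrée (x = Rλ, y = Rφ), meridians are true-scale (h = 1) and parallels are stretched by k = sec φ.
Areal scale = h·k = 1 × sec φ; at 68.3°, h = 1.000, k = 2.705, so h·k = 2.705.
True area = apparent / (areal scale) = 400 / 2.705 ≈ 148 km².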